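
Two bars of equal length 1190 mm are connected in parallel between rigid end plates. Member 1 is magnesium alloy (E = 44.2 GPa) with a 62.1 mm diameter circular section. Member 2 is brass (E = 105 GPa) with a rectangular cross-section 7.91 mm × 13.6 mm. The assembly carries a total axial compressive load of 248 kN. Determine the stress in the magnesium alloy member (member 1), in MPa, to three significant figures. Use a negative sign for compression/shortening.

-75.5 MPa

A_1 = 3029 mm².
A_2 = 107.6 mm².
Equal strain + equilibrium ⇒ each member carries load in proportion to AE: A₁E₁ = 133900000 N, A₂E₂ = 11300000 N, ΣAE = 145200000 N.
σ₁ = P·E₁/ΣAE = -248000·44200/145200000 = -75.51 MPa.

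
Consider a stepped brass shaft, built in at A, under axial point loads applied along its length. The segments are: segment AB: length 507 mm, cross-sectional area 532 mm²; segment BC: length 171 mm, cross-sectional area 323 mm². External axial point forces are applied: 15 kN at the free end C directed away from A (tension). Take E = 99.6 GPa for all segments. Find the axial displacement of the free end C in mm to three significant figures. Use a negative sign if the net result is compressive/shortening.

Internal axial forces (sectioning from the free end, tension +): N_BC = 15 kN, N_AB = 15 kN.
δ_AB = 15000·507/(532·99600) = 0.1435 mm
δ_BC = 15000·171/(323·99600) = 0.07973 mm
δ = Σδ_i = 0.2233 mm.

0.223 mm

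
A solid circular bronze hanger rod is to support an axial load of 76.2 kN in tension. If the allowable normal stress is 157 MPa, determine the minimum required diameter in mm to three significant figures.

Required area A ≥ P/σ_allow = 76200/157 = 485.4 mm².
For a solid circular section, d ≥ √(4A/π) = 24.86 mm.

24.9 mm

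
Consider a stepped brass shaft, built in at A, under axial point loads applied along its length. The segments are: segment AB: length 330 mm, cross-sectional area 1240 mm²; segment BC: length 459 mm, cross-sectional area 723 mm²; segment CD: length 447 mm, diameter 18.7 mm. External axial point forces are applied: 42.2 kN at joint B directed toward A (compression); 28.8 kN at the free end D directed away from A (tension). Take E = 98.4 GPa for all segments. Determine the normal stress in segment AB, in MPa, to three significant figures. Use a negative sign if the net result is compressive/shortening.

-10.8 MPa

Internal axial forces (sectioning from the free end, tension +): N_CD = 28.8 kN, N_BC = 28.8 kN, N_AB = -13.4 kN.
σ_AB = N_AB/A_AB = -13400/1240 = -10.81 MPa.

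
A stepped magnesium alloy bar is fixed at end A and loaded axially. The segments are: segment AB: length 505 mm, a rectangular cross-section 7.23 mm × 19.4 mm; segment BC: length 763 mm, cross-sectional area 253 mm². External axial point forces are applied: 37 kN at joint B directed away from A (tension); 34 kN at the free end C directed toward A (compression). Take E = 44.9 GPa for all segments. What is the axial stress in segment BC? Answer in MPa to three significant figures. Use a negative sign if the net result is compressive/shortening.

Internal axial forces (sectioning from the free end, tension +): N_BC = -34 kN, N_AB = 3 kN.
σ_BC = N_BC/A_BC = -34000/253 = -134.4 MPa.

-134 MPa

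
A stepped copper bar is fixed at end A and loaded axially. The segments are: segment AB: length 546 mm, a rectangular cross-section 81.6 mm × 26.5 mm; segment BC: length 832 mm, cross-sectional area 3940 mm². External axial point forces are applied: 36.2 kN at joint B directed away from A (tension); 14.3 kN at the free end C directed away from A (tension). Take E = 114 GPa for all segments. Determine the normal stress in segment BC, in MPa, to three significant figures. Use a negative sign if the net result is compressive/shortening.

Internal axial forces (sectioning from the free end, tension +): N_BC = 14.3 kN, N_AB = 50.5 kN.
σ_BC = N_BC/A_BC = 14300/3940 = 3.629 MPa.

3.63 MPa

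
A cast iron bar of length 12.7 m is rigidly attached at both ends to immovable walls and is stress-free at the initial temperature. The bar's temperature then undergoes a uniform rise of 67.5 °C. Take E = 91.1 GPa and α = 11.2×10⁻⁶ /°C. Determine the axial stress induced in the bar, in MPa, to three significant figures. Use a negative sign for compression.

Free thermal expansion αLΔT = 11.2e-6 · 12700 · 67.5 = 9.601 mm.
The walls impose strain ε = −(9.601)/12700 = -7.5600e-04; σ = Eε = 91100 · -7.5600e-04 = -68.87 MPa.

-68.9 MPa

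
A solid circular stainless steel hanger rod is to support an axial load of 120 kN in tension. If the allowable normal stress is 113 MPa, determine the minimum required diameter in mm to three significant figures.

Required area A ≥ P/σ_allow = 120000/113 = 1062 mm².
For a solid circular section, d ≥ √(4A/π) = 36.77 mm.

36.8 mm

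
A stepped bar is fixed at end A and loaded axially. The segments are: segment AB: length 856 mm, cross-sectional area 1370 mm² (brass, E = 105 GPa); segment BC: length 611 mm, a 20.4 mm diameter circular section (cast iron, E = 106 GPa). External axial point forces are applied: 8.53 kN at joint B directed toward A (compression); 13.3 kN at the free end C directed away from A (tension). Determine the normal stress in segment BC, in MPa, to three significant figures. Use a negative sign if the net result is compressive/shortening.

Internal axial forces (sectioning from the free end, tension +): N_BC = 13.3 kN, N_AB = 4.77 kN.
A_BC = 326.9 mm².
σ_BC = N_BC/A_BC = 13300/326.9 = 40.69 MPa.

40.7 MPa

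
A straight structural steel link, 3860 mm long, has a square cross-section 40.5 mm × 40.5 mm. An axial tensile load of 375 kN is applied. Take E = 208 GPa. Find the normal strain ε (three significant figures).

0.00110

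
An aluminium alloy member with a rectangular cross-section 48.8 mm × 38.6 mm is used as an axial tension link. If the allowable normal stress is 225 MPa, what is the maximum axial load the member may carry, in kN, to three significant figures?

A = 1884 mm².
P_max = σ_allow · A = 225 · 1884 = 423800 N = 423.8 kN.

424 kN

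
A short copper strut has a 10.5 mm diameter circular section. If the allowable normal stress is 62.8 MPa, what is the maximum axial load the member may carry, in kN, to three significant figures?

A = 86.59 mm².
P_max = σ_allow · A = 62.8 · 86.59 = 5438 N = 5.438 kN.

5.44 kN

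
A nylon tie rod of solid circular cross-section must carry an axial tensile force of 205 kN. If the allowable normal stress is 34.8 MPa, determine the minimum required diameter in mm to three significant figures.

Required area A ≥ P/σ_allow = 205000/34.8 = 5891 mm².
For a solid circular section, d ≥ √(4A/π) = 86.6 mm.

86.6 mm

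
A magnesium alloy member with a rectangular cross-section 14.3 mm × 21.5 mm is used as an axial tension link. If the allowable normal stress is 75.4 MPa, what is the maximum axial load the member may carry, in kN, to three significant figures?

A = 307.4 mm².
P_max = σ_allow · A = 75.4 · 307.4 = 23180 N = 23.18 kN.

23.2 kN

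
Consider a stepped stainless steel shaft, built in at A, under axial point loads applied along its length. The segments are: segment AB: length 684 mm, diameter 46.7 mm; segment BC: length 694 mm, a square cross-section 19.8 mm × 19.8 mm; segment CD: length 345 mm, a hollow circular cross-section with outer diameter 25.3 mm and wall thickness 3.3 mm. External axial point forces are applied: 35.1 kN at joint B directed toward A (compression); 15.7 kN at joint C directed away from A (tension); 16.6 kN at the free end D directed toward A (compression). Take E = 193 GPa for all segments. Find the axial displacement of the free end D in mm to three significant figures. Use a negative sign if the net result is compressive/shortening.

Internal axial forces (sectioning from the free end, tension +): N_CD = -16.6 kN, N_BC = -0.9 kN, N_AB = -36 kN.
A_AB = 1713 mm².
A_BC = 392 mm².
A_CD = 228.1 mm².
δ_AB = -36000·684/(1713·193000) = -0.07449 mm
δ_BC = -900·694/(392·193000) = -0.008255 mm
δ_CD = -16600·345/(228.1·193000) = -0.1301 mm
δ = Σδ_i = -0.2128 mm.

-0.213 mm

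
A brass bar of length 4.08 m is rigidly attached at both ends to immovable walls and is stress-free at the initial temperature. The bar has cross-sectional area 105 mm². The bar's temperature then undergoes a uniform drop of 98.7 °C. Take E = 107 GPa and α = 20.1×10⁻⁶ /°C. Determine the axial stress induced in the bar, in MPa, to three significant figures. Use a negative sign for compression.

Free thermal expansion αLΔT = 20.1e-6 · 4080 · -98.7 = -8.094 mm.
The walls impose strain ε = −(-8.094)/4080 = 1.9839e-03; σ = Eε = 107000 · 1.9839e-03 = 212.3 MPa.

212 MPa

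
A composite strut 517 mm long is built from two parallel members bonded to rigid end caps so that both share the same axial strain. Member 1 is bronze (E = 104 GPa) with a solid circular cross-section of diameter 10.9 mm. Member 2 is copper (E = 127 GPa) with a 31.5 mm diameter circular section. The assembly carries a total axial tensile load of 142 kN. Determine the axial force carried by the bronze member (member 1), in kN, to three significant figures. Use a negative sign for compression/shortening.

12.7 kN

A_1 = 93.31 mm².
A_2 = 779.3 mm².
Equal strain + equilibrium ⇒ each member carries load in proportion to AE: A₁E₁ = 9705000 N, A₂E₂ = 98970000 N, ΣAE = 108700000 N.
F₁ = P·A₁E₁/ΣAE = 142000·9705000/108700000 = 12680 N.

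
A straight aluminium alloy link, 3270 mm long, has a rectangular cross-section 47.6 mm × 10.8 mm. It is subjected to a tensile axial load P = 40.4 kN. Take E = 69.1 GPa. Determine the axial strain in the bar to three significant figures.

A = 514.1 mm².
σ = N/A = 78.59 MPa; ε = σ/E = 78.59/69100 = 1.137e-03.

0.00114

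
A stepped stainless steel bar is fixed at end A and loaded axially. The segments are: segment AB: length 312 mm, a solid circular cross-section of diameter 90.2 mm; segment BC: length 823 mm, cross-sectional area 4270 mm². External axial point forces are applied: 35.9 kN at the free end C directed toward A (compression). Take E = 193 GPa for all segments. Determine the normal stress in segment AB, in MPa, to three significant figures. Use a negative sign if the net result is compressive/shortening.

Internal axial forces (sectioning from the free end, tension +): N_BC = -35.9 kN, N_AB = -35.9 kN.
A_AB = 6390 mm².
σ_AB = N_AB/A_AB = -35900/6390 = -5.618 MPa.

-5.62 MPa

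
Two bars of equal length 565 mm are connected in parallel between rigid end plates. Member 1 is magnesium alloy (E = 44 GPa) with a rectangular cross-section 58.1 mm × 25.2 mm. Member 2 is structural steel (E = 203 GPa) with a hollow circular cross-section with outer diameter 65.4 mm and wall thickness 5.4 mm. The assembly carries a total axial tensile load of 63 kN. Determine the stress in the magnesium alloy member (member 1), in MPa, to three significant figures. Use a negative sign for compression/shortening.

10.2 MPa

A_1 = 1464 mm².
A_2 = 1018 mm².
Equal strain + equilibrium ⇒ each member carries load in proportion to AE: A₁E₁ = 64420000 N, A₂E₂ = 206600000 N, ΣAE = 271100000 N.
σ₁ = P·E₁/ΣAE = 63000·44000/271100000 = 10.23 MPa.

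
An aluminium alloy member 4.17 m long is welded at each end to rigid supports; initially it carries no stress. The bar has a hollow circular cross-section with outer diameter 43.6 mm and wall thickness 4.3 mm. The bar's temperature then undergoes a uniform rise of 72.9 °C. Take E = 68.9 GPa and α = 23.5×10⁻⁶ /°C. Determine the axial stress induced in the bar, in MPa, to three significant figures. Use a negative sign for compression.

Free thermal expansion αLΔT = 23.5e-6 · 4170 · 72.9 = 7.144 mm.
The walls impose strain ε = −(7.144)/4170 = -1.7132e-03; σ = Eε = 68900 · -1.7132e-03 = -118 MPa.

-118 MPa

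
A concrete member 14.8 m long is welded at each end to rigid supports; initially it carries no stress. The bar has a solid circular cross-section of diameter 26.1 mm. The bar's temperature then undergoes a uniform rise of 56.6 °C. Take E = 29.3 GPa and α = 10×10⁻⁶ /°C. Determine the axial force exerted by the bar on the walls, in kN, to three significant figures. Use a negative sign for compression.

Free thermal expansion αLΔT = 10e-6 · 14800 · 56.6 = 8.377 mm.
The walls impose strain ε = −(8.377)/14800 = -5.6600e-04; σ = Eε = 29300 · -5.6600e-04 = -16.58 MPa.
Wall reaction R = σ·A = -16.58·535 = -8873 N = -8.873 kN.

-8.87 kN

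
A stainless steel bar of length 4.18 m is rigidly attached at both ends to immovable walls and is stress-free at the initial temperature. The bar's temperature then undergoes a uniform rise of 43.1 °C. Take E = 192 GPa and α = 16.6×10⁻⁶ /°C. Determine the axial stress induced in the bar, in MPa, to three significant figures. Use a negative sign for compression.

-137 MPa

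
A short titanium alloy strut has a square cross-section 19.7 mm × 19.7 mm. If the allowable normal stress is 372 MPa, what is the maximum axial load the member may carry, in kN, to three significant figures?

A = 388.1 mm².
P_max = σ_allow · A = 372 · 388.1 = 144400 N = 144.4 kN.

144 kN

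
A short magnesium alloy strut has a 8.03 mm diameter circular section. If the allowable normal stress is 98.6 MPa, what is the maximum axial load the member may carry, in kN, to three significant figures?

A = 50.64 mm².
P_max = σ_allow · A = 98.6 · 50.64 = 4993 N = 4.993 kN.

4.99 kN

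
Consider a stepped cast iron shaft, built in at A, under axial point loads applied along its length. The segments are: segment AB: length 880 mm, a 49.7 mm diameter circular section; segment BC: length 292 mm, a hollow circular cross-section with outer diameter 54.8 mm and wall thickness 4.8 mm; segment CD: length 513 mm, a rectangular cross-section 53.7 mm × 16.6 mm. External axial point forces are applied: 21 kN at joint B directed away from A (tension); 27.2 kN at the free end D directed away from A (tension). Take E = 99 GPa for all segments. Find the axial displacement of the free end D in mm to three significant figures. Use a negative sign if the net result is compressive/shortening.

Internal axial forces (sectioning from the free end, tension +): N_CD = 27.2 kN, N_BC = 27.2 kN, N_AB = 48.2 kN.
A_AB = 1940 mm².
A_BC = 754 mm².
A_CD = 891.4 mm².
δ_AB = 48200·880/(1940·99000) = 0.2208 mm
δ_BC = 27200·292/(754·99000) = 0.1064 mm
δ_CD = 27200·513/(891.4·99000) = 0.1581 mm
δ = Σδ_i = 0.4854 mm.

0.485 mm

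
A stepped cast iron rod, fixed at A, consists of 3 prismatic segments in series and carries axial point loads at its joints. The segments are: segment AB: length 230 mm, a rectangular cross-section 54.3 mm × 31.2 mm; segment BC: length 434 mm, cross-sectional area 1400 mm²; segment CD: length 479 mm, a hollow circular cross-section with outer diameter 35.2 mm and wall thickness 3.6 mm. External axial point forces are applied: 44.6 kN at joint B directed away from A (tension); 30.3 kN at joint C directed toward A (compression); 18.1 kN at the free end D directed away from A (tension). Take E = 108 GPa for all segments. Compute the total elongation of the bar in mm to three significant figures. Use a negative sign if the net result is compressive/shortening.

Internal axial forces (sectioning from the free end, tension +): N_CD = 18.1 kN, N_BC = -12.2 kN, N_AB = 32.4 kN.
A_AB = 1694 mm².
A_CD = 357.4 mm².
δ_AB = 32400·230/(1694·108000) = 0.04073 mm
δ_BC = -12200·434/(1400·108000) = -0.03502 mm
δ_CD = 18100·479/(357.4·108000) = 0.2246 mm
δ = Σδ_i = 0.2303 mm.

0.230 mm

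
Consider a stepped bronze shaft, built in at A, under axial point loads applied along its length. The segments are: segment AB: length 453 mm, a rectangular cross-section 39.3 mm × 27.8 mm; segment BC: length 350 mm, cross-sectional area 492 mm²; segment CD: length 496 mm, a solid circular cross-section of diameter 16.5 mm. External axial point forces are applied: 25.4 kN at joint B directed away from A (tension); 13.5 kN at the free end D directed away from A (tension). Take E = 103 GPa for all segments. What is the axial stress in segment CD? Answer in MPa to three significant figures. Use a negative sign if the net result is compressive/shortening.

63.1 MPa

Internal axial forces (sectioning from the free end, tension +): N_CD = 13.5 kN, N_BC = 13.5 kN, N_AB = 38.9 kN.
A_CD = 213.8 mm².
σ_CD = N_CD/A_CD = 13500/213.8 = 63.14 MPa.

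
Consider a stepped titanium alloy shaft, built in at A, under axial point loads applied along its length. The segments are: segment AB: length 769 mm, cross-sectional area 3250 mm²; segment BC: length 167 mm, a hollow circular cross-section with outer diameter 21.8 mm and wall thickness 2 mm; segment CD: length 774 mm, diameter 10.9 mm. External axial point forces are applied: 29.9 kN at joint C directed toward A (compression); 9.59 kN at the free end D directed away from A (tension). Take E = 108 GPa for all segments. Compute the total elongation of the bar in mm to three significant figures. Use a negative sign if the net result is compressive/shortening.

0.440 mm

Internal axial forces (sectioning from the free end, tension +): N_CD = 9.59 kN, N_BC = -20.31 kN, N_AB = -20.31 kN.
A_BC = 124.4 mm².
A_CD = 93.31 mm².
δ_AB = -20310·769/(3250·108000) = -0.0445 mm
δ_BC = -20310·167/(124.4·108000) = -0.2524 mm
δ_CD = 9590·774/(93.31·108000) = 0.7365 mm
δ = Σδ_i = 0.4396 mm.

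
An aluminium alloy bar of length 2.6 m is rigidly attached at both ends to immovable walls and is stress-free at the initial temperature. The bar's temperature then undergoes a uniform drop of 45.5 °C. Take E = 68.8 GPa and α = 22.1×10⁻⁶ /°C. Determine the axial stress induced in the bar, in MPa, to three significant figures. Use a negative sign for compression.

69.2 MPa

Free thermal expansion αLΔT = 22.1e-6 · 2600 · -45.5 = -2.614 mm.
The walls impose strain ε = −(-2.614)/2600 = 1.0056e-03; σ = Eε = 68800 · 1.0056e-03 = 69.18 MPa.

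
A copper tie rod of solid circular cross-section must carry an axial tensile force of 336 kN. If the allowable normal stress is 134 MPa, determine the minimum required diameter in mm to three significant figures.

56.5 mm

Required area A ≥ P/σ_allow = 336000/134 = 2507 mm².
For a solid circular section, d ≥ √(4A/π) = 56.5 mm.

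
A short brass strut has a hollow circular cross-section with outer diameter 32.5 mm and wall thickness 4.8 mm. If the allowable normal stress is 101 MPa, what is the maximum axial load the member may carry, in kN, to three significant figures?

42.2 kN

A = 417.7 mm².
P_max = σ_allow · A = 101 · 417.7 = 42190 N = 42.19 kN.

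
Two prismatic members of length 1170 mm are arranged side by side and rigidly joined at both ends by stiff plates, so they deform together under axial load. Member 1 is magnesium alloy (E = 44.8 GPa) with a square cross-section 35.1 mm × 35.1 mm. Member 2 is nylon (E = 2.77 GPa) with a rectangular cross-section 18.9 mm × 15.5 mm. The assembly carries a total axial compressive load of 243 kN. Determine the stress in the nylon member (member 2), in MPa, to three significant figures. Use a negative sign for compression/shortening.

A_1 = 1232 mm².
A_2 = 292.9 mm².
Equal strain + equilibrium ⇒ each member carries load in proportion to AE: A₁E₁ = 55190000 N, A₂E₂ = 811500 N, ΣAE = 56010000 N.
σ₂ = P·E₂/ΣAE = -243000·2770/56010000 = -12.02 MPa.

-12.0 MPa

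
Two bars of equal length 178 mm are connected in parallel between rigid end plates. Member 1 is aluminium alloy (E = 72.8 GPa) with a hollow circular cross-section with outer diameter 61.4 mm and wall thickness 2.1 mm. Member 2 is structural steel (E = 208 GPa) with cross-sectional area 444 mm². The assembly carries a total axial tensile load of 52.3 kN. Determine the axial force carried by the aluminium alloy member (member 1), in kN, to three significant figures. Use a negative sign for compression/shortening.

A_1 = 391.2 mm².
Equal strain + equilibrium ⇒ each member carries load in proportion to AE: A₁E₁ = 28480000 N, A₂E₂ = 92350000 N, ΣAE = 120800000 N.
F₁ = P·A₁E₁/ΣAE = 52300·28480000/120800000 = 12330 N.

12.3 kN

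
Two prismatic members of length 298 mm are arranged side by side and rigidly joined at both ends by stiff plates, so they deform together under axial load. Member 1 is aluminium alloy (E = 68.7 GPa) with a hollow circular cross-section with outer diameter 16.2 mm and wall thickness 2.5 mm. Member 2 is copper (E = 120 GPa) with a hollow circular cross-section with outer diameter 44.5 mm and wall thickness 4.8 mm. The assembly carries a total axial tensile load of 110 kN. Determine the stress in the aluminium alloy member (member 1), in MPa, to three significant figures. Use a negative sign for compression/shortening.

95.4 MPa

A_1 = 107.6 mm².
A_2 = 598.7 mm².
Equal strain + equilibrium ⇒ each member carries load in proportion to AE: A₁E₁ = 7392000 N, A₂E₂ = 71840000 N, ΣAE = 79230000 N.
σ₁ = P·E₁/ΣAE = 110000·68700/79230000 = 95.38 MPa.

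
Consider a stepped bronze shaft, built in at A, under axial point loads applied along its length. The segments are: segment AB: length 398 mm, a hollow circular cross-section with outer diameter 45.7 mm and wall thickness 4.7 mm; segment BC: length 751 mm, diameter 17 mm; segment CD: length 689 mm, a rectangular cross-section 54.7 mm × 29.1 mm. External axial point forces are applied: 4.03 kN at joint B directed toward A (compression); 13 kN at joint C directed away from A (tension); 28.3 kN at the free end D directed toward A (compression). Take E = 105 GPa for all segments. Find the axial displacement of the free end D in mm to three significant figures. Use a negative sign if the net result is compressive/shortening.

Internal axial forces (sectioning from the free end, tension +): N_CD = -28.3 kN, N_BC = -15.3 kN, N_AB = -19.33 kN.
A_AB = 605.4 mm².
A_BC = 227 mm².
A_CD = 1592 mm².
δ_AB = -19330·398/(605.4·105000) = -0.121 mm
δ_BC = -15300·751/(227·105000) = -0.4821 mm
δ_CD = -28300·689/(1592·105000) = -0.1167 mm
δ = Σδ_i = -0.7198 mm.

-0.720 mm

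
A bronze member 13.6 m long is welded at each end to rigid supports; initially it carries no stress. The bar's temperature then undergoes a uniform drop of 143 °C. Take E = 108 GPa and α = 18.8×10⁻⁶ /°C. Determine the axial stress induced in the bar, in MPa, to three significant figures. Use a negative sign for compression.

Free thermal expansion αLΔT = 18.8e-6 · 13600 · -143 = -36.56 mm.
The walls impose strain ε = −(-36.56)/13600 = 2.6884e-03; σ = Eε = 108000 · 2.6884e-03 = 290.3 MPa.

290 MPa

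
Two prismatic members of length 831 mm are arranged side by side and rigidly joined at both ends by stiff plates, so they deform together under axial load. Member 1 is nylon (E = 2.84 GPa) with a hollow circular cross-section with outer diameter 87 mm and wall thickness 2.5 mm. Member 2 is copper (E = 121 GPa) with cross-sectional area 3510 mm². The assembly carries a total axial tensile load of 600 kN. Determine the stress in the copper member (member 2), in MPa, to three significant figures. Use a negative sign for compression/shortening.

A_1 = 663.7 mm².
Equal strain + equilibrium ⇒ each member carries load in proportion to AE: A₁E₁ = 1885000 N, A₂E₂ = 424700000 N, ΣAE = 426600000 N.
σ₂ = P·E₂/ΣAE = 600000·121000/426600000 = 170.2 MPa.

170 MPa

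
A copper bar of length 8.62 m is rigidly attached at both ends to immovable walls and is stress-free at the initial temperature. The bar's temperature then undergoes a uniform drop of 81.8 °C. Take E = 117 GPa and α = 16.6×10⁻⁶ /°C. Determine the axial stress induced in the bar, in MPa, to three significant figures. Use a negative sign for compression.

159 MPa

Free thermal expansion αLΔT = 16.6e-6 · 8620 · -81.8 = -11.7 mm.
The walls impose strain ε = −(-11.7)/8620 = 1.3579e-03; σ = Eε = 117000 · 1.3579e-03 = 158.9 MPa.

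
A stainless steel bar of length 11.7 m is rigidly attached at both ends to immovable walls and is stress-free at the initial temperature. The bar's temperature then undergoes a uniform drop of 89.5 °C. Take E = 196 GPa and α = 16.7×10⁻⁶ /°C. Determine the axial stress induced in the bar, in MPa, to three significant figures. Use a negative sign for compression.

Free thermal expansion αLΔT = 16.7e-6 · 11700 · -89.5 = -17.49 mm.
The walls impose strain ε = −(-17.49)/11700 = 1.4946e-03; σ = Eε = 196000 · 1.4946e-03 = 293 MPa.

293 MPa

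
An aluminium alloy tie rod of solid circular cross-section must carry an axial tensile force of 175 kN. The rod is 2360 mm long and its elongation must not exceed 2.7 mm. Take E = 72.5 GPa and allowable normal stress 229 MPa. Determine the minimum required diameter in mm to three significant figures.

Required area A ≥ P/σ_allow = 175000/229 = 764.2 mm².
For a solid circular section, d ≥ √(4A/π) = 31.19 mm.
Elongation limit: A ≥ PL/(Eδ_allow) = 175000·2360/(72500·2.7) = 2110 mm² ⇒ d ≥ 51.83 mm.
The elongation limit governs.

51.8 mm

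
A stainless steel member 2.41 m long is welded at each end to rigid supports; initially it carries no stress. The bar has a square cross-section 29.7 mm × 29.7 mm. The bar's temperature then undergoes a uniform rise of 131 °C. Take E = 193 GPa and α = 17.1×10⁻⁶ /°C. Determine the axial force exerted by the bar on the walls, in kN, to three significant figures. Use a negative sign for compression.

Free thermal expansion αLΔT = 17.1e-6 · 2410 · 131 = 5.399 mm.
The walls impose strain ε = −(5.399)/2410 = -2.2401e-03; σ = Eε = 193000 · -2.2401e-03 = -432.3 MPa.
Wall reaction R = σ·A = -432.3·882.1 = -381400 N = -381.4 kN.

-381 kN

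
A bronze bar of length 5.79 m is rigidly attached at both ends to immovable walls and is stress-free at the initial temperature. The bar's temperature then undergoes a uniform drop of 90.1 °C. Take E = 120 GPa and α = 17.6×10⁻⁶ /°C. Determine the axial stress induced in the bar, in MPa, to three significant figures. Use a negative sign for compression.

Free thermal expansion αLΔT = 17.6e-6 · 5790 · -90.1 = -9.182 mm.
The walls impose strain ε = −(-9.182)/5790 = 1.5858e-03; σ = Eε = 120000 · 1.5858e-03 = 190.3 MPa.

190 MPa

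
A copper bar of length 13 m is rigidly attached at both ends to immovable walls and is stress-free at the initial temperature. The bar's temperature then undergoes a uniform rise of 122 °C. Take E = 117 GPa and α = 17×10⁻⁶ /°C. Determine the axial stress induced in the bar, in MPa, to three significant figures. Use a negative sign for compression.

Free thermal expansion αLΔT = 17e-6 · 13000 · 122 = 26.96 mm.
The walls impose strain ε = −(26.96)/13000 = -2.0740e-03; σ = Eε = 117000 · -2.0740e-03 = -242.7 MPa.

-243 MPa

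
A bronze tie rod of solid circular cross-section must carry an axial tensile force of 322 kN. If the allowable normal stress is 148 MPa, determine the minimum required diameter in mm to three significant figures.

52.6 mm

Required area A ≥ P/σ_allow = 322000/148 = 2176 mm².
For a solid circular section, d ≥ √(4A/π) = 52.63 mm.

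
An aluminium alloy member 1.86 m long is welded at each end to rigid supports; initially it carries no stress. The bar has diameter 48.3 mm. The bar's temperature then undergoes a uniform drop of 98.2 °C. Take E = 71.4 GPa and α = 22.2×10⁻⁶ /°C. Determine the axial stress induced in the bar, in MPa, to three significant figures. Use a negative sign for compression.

156 MPa

Free thermal expansion αLΔT = 22.2e-6 · 1860 · -98.2 = -4.055 mm.
The walls impose strain ε = −(-4.055)/1860 = 2.1800e-03; σ = Eε = 71400 · 2.1800e-03 = 155.7 MPa.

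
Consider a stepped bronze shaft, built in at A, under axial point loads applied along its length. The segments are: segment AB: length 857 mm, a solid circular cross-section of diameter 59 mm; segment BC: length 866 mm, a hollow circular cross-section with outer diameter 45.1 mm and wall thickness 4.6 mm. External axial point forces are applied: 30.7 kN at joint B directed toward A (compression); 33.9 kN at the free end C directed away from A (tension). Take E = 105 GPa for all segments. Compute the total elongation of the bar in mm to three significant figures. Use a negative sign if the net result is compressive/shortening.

0.487 mm

Internal axial forces (sectioning from the free end, tension +): N_BC = 33.9 kN, N_AB = 3.2 kN.
A_AB = 2734 mm².
A_BC = 585.3 mm².
δ_AB = 3200·857/(2734·105000) = 0.009553 mm
δ_BC = 33900·866/(585.3·105000) = 0.4777 mm
δ = Σδ_i = 0.4873 mm.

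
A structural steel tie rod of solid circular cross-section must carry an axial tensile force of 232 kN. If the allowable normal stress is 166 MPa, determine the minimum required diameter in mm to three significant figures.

Required area A ≥ P/σ_allow = 232000/166 = 1398 mm².
For a solid circular section, d ≥ √(4A/π) = 42.18 mm.

42.2 mm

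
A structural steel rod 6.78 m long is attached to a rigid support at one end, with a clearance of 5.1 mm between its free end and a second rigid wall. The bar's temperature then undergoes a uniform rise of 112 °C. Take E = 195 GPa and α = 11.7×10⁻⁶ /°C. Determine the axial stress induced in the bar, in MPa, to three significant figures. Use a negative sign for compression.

-109 MPa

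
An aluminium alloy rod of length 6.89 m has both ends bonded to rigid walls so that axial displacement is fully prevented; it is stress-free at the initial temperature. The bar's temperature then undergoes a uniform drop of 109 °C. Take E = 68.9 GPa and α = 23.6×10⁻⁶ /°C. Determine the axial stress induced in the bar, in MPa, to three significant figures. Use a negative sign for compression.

Free thermal expansion αLΔT = 23.6e-6 · 6890 · -109 = -17.72 mm.
The walls impose strain ε = −(-17.72)/6890 = 2.5724e-03; σ = Eε = 68900 · 2.5724e-03 = 177.2 MPa.

177 MPa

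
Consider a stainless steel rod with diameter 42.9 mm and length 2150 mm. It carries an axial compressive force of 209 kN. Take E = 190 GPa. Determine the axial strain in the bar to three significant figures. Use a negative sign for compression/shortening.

-7.61e-04

A = 1445 mm².
σ = N/A = -144.6 MPa; ε = σ/E = -144.6/190000 = -7.610e-04.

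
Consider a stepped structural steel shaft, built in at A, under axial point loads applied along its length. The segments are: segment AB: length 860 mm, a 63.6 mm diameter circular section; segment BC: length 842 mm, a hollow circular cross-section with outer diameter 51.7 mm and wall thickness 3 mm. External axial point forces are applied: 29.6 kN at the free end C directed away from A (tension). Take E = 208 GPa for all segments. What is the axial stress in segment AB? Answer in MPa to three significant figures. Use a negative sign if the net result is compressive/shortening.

Internal axial forces (sectioning from the free end, tension +): N_BC = 29.6 kN, N_AB = 29.6 kN.
A_AB = 3177 mm².
σ_AB = N_AB/A_AB = 29600/3177 = 9.317 MPa.

9.32 MPa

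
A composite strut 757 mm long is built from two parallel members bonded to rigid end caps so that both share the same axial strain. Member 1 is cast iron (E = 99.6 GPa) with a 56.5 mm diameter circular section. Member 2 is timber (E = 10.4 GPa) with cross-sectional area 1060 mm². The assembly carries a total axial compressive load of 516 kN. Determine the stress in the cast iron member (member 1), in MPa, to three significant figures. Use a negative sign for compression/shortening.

A_1 = 2507 mm².
Equal strain + equilibrium ⇒ each member carries load in proportion to AE: A₁E₁ = 249700000 N, A₂E₂ = 11020000 N, ΣAE = 260700000 N.
σ₁ = P·E₁/ΣAE = -516000·99600/260700000 = -197.1 MPa.

-197 MPa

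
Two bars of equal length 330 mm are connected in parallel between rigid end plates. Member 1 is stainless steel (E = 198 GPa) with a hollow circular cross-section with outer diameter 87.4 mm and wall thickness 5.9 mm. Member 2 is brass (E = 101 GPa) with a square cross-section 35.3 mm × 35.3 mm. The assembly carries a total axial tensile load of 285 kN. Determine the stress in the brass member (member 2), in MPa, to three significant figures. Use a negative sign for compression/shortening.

67.7 MPa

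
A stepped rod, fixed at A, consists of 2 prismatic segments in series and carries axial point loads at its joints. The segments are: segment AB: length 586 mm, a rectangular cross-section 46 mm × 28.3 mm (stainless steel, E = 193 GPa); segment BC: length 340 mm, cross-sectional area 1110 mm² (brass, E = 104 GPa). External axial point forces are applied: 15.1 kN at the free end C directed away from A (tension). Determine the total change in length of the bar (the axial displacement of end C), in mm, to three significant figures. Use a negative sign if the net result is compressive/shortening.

Internal axial forces (sectioning from the free end, tension +): N_BC = 15.1 kN, N_AB = 15.1 kN.
A_AB = 1302 mm².
δ_AB = 15100·586/(1302·193000) = 0.03522 mm
δ_BC = 15100·340/(1110·104000) = 0.04447 mm
δ = Σδ_i = 0.07969 mm.

0.0797 mm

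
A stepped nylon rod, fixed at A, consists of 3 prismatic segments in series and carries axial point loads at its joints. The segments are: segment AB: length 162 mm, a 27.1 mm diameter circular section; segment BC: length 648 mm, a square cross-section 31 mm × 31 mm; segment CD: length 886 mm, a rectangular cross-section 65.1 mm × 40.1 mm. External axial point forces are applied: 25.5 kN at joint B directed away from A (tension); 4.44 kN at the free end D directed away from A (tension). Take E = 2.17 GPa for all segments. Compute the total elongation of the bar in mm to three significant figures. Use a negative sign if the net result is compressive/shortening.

5.95 mm

Internal axial forces (sectioning from the free end, tension +): N_CD = 4.44 kN, N_BC = 4.44 kN, N_AB = 29.94 kN.
A_AB = 576.8 mm².
A_BC = 961 mm².
A_CD = 2611 mm².
δ_AB = 29940·162/(576.8·2170) = 3.875 mm
δ_BC = 4440·648/(961·2170) = 1.38 mm
δ_CD = 4440·886/(2611·2170) = 0.6944 mm
δ = Σδ_i = 5.949 mm.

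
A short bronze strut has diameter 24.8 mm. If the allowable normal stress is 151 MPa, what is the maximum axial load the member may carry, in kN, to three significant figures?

72.9 kN

A = 483.1 mm².
P_max = σ_allow · A = 151 · 483.1 = 72940 N = 72.94 kN.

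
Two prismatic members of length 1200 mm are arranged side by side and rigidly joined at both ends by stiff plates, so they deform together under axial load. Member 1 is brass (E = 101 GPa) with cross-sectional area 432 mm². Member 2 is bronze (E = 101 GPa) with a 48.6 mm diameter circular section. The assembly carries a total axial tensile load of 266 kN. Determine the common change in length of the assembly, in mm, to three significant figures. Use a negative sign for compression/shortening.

1.38 mm

A_2 = 1855 mm².
Equal strain + equilibrium ⇒ each member carries load in proportion to AE: A₁E₁ = 43630000 N, A₂E₂ = 187400000 N, ΣAE = 231000000 N.
δ = PL/ΣAE = 266000·1200/231000000 = 1.382 mm.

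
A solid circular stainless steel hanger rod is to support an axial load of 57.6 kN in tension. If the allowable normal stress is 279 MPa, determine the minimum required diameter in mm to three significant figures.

Required area A ≥ P/σ_allow = 57600/279 = 206.5 mm².
For a solid circular section, d ≥ √(4A/π) = 16.21 mm.

16.2 mm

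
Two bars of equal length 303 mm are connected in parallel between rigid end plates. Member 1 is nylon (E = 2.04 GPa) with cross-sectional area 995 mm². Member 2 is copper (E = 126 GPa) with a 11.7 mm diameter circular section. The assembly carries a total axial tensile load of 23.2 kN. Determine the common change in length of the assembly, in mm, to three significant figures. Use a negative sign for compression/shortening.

A_2 = 107.5 mm².
Equal strain + equilibrium ⇒ each member carries load in proportion to AE: A₁E₁ = 2030000 N, A₂E₂ = 13550000 N, ΣAE = 15580000 N.
δ = PL/ΣAE = 23200·303/15580000 = 0.4513 mm.

0.451 mm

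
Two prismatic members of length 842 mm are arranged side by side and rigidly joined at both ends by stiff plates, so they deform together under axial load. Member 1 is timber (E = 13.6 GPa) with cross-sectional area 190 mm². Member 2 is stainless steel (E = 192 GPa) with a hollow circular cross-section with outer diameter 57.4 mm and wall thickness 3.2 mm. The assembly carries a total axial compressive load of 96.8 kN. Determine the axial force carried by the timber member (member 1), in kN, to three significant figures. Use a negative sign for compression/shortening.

A_2 = 544.9 mm².
Equal strain + equilibrium ⇒ each member carries load in proportion to AE: A₁E₁ = 2584000 N, A₂E₂ = 104600000 N, ΣAE = 107200000 N.
F₁ = P·A₁E₁/ΣAE = -96800·2584000/107200000 = -2333 N.

-2.33 kN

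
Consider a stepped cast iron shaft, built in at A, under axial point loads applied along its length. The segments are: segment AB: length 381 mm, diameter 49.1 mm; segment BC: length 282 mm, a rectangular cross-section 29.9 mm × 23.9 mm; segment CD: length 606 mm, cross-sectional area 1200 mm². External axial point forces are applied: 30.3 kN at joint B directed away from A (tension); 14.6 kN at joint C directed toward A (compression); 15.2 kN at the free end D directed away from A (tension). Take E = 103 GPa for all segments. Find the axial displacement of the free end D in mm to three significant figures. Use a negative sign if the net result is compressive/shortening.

Internal axial forces (sectioning from the free end, tension +): N_CD = 15.2 kN, N_BC = 0.6 kN, N_AB = 30.9 kN.
A_AB = 1893 mm².
A_BC = 714.6 mm².
δ_AB = 30900·381/(1893·103000) = 0.06037 mm
δ_BC = 600·282/(714.6·103000) = 0.002299 mm
δ_CD = 15200·606/(1200·103000) = 0.07452 mm
δ = Σδ_i = 0.1372 mm.

0.137 mm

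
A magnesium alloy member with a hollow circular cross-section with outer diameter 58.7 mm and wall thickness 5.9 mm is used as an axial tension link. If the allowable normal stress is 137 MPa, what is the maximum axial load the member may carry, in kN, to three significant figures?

A = 978.7 mm².
P_max = σ_allow · A = 137 · 978.7 = 134100 N = 134.1 kN.

134 kN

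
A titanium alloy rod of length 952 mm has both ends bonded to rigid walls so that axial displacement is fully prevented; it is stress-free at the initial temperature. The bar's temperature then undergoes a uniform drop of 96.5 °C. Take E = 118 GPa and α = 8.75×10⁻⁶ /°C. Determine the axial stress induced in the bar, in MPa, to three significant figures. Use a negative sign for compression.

Free thermal expansion αLΔT = 8.75e-6 · 952 · -96.5 = -0.8038 mm.
The walls impose strain ε = −(-0.8038)/952 = 8.4437e-04; σ = Eε = 118000 · 8.4437e-04 = 99.64 MPa.

99.6 MPa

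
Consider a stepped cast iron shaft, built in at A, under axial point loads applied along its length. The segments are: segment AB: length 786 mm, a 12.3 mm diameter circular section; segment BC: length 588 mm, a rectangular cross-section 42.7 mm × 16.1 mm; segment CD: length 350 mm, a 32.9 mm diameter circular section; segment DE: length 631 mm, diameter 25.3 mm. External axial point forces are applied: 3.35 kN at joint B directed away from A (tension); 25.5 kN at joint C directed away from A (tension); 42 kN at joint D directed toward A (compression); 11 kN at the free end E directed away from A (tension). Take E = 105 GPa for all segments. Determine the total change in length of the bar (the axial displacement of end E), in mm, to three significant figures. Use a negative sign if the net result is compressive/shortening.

Internal axial forces (sectioning from the free end, tension +): N_DE = 11 kN, N_CD = -31 kN, N_BC = -5.5 kN, N_AB = -2.15 kN.
A_AB = 118.8 mm².
A_BC = 687.5 mm².
A_CD = 850.1 mm².
A_DE = 502.7 mm².
δ_AB = -2150·786/(118.8·105000) = -0.1354 mm
δ_BC = -5500·588/(687.5·105000) = -0.0448 mm
δ_CD = -31000·350/(850.1·105000) = -0.1216 mm
δ_DE = 11000·631/(502.7·105000) = 0.1315 mm
δ = Σδ_i = -0.1703 mm.

-0.170 mm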